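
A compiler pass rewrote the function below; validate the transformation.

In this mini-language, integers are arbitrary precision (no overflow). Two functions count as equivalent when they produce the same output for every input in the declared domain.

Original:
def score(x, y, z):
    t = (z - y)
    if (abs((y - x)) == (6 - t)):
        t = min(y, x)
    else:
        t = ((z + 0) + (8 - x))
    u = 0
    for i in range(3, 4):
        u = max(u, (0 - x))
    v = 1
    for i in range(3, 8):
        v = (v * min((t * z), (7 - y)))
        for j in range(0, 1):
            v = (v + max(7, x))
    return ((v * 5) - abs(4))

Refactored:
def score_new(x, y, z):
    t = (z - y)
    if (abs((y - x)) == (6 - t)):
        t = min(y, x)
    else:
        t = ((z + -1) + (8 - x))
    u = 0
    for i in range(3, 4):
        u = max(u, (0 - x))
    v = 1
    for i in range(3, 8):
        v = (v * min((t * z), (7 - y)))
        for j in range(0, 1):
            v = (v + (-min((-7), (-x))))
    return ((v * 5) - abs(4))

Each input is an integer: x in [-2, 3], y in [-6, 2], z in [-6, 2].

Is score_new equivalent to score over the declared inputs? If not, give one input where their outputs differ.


On input x=-2, y=-6, z=-6, score returns -28665449 while score_new returns -5967059.
verdict: not equivalent; witness: x=-2, y=-6, z=-6


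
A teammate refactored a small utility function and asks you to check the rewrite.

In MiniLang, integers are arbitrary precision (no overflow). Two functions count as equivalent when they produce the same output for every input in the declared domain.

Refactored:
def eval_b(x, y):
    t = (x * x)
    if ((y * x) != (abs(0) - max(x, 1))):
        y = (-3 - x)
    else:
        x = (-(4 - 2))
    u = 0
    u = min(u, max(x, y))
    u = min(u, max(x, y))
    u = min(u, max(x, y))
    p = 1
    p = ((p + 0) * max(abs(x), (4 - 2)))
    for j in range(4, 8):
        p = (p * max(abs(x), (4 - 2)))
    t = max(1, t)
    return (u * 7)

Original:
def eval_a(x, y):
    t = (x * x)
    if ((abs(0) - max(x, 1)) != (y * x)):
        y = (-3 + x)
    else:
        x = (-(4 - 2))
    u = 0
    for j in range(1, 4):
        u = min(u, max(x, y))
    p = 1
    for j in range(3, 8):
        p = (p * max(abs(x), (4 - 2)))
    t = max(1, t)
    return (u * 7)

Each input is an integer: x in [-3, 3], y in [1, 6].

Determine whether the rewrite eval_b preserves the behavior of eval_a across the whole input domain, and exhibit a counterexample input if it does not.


The rewrite breaks on x=-3, y=1, where the results are -21 and 0.
eval_a: t = 9; ((abs(0) - max(x, 1)) != (y * x)) -> true; y = -6; u = 0; [j=1]; u = -3; [j=2]; u = -3; [j=3]; u = -3; p = 1; [j=3]; p = 3; [j=4]; p = 9; [j=5]; p = 27; [j=6]; p = 81; [j=7]; p = 243; t = 9; return -21
eval_b: t = 9; ((y * x) != (abs(0) - max(x, 1))) -> true; y = 0; u = 0; u = 0; u = 0; u = 0; p = 1; p = 3; [j=4]; p = 9; [j=5]; p = 27; [j=6]; p = 81; [j=7]; p = 243; t = 9; return 0
verdict: not equivalent; witness: x=-3, y=1


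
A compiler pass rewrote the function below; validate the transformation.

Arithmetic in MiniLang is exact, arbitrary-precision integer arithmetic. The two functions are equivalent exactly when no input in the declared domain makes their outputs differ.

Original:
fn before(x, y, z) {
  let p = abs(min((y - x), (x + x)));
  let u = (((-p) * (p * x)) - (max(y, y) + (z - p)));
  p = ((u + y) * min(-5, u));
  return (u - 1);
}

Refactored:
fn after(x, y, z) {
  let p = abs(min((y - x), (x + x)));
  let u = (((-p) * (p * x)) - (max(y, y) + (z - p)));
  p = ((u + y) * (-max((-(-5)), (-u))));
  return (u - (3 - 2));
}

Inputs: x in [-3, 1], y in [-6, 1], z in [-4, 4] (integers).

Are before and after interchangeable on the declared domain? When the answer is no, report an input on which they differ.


Although min/max/abs usage differs; and arithmetic usage differs; and constant usage differs, 360/360 inputs agree.
verdict: equivalent


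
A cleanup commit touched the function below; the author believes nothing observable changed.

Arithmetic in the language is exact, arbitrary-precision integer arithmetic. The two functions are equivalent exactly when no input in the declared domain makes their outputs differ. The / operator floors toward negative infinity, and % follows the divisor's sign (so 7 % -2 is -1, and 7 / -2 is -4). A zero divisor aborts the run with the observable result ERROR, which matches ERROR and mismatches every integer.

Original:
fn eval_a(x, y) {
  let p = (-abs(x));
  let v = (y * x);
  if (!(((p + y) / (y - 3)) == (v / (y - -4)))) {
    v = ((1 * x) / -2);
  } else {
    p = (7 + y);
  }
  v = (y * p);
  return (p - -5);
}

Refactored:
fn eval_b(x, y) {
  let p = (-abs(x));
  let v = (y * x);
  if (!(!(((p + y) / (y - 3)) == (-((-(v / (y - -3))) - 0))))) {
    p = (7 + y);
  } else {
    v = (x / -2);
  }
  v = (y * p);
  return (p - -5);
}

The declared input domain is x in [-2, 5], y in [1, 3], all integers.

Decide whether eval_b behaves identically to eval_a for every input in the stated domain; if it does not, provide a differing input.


Not equivalent: x=4, y=1 separates them (1 vs 13).
eval_a: p=-4, then v=4, then (!(((p + y) / (y - 3)) == (v / (y - -4)))) is true, then v=-2, then v=-4, then returns 1
eval_b: p=-4, then v=4, then (!(!(((p + y) / (y - 3)) == (-((-(v / (y - -3))) - 0))))) is true, then p=8, then v=8, then returns 13
verdict: not equivalent; witness: x=4, y=1


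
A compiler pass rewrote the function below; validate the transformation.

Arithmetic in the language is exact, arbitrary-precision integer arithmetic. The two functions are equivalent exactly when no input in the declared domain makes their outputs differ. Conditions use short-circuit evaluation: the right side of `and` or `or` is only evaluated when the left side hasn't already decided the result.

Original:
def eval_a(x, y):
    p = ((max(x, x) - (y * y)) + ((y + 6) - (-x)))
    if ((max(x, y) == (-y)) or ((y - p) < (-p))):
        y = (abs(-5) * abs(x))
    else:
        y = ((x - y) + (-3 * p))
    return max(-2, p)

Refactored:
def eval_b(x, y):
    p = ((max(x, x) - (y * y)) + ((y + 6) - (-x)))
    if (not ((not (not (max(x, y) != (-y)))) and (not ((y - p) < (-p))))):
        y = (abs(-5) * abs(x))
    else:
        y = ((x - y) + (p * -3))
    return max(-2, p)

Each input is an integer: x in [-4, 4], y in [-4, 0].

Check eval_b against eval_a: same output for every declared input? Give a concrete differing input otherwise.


Reading the diff, among the changes: comparison usage differs, plus boolean connective usage differs.
Tracing x=0, y=0: eval_a: p becomes 6; next ((max(x, y) == (-y)) or ((y - p) < (-p))) evaluates to true; next y becomes 0; next final value 6 | eval_b: p becomes 6; next (not ((not (not (max(x, y) != (-y)))) and (not ((y - p) < (-p))))) evaluates to true; next y becomes 0; next final value 6 — matching result 6.
An exhaustive pass over the 45 declared inputs shows identical outputs.
verdict: equivalent


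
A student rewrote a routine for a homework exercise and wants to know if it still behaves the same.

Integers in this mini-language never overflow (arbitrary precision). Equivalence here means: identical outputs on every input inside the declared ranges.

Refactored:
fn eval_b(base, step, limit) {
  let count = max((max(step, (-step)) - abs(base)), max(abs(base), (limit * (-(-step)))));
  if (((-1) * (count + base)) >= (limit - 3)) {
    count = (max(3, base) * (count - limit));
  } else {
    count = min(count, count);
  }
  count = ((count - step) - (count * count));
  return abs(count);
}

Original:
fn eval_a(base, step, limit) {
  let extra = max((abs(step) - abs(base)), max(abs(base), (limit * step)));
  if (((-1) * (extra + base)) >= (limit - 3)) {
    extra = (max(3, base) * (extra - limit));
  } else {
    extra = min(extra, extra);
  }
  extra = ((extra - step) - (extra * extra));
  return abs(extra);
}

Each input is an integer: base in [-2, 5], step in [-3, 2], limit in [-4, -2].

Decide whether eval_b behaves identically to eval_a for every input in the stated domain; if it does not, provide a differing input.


Equivalent — the differences include local variable names differ; min/max/abs usage differs, yet no declared input distinguishes the two.
As a probe, take base=-2, step=1, limit=-3: eval_a runs extra becomes 2; next (((-1) * (extra + base)) >= (limit - 3)) evaluates to true; next extra becomes 15; next extra becomes -211; next final value 211; eval_b runs count becomes 2; next (((-1) * (count + base)) >= (limit - 3)) evaluates to true; next count becomes 15; next count becomes -211; next final value 211; both end at 211.
Every one of the 144 inputs gives matching results.
verdict: equivalent


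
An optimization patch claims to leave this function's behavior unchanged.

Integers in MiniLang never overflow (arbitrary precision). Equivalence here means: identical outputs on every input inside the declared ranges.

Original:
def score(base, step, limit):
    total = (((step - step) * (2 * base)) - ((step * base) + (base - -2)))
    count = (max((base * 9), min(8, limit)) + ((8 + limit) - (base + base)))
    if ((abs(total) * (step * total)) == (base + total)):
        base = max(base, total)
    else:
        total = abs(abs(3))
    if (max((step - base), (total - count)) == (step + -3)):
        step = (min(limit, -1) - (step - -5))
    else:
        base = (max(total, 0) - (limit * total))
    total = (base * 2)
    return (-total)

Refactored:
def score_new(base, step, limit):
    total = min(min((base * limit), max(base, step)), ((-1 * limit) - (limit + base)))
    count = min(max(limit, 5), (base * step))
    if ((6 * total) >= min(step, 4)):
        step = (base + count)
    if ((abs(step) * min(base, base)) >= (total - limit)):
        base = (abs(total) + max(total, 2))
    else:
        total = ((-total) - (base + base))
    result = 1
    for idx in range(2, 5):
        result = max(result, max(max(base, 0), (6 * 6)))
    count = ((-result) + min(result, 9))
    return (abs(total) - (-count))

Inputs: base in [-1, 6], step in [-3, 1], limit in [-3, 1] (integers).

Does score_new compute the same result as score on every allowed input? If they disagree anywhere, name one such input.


Not equivalent: base=-1, step=-3, limit=-2 separates them (-18 vs -24).
score: total = -4; count = 6; ((abs(total) * (step * total)) == (base + total)) -> false; total = 3; (max((step - base), (total - count)) == (step + -3)) -> false; base = 9; total = 18; return -18
score_new: total = -1; count = 3; ((6 * total) >= min(step, 4)) -> false; ((abs(step) * min(base, base)) >= (total - limit)) -> false; total = 3; result = 1; [idx=2]; result = 36; [idx=3]; result = 36; [idx=4]; result = 36; count = -27; return -24
verdict: not equivalent; witness: base=-1, step=-3, limit=-2


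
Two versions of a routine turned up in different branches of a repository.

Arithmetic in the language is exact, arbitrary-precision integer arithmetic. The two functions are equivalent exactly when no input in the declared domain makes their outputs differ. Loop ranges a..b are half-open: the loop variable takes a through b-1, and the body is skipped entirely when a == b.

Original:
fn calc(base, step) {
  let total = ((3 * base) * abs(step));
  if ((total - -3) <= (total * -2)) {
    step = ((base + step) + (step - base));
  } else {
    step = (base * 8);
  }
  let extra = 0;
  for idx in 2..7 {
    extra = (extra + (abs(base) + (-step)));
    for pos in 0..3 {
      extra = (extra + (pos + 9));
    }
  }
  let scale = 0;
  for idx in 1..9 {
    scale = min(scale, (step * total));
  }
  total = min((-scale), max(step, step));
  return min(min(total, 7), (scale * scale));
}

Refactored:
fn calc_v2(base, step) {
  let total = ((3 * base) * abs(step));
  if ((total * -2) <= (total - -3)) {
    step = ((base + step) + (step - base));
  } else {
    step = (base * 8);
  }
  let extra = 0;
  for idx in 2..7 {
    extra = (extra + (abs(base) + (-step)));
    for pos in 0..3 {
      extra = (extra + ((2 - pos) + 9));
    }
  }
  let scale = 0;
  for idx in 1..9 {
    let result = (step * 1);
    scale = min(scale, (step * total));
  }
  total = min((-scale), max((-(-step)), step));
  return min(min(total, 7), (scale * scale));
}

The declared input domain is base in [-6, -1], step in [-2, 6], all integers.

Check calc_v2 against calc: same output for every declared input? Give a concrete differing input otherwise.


The rewrite breaks on base=-6, step=-2, where the results are -4 and -48.
calc: total := -36 | ((total - -3) <= (total * -2)): true | step := -4 | extra := 0 | iter idx=2: | extra := 10 | iter pos=0: | extra := 19 | iter pos=1: | extra := 29 | iter pos=2: | extra := 40 | iter idx=3: | extra := 50 | iter pos=0: | extra := 59 | iter pos=1: | extra := 69 | iter pos=2: | extra := 80 | iter idx=4: | extra := 90 | iter pos=0: | extra := 99 | iter pos=1: | extra := 109 | iter pos=2: | extra := 120 | iter idx=5: | extra := 130 | iter pos=0: | extra := 139 | iter pos=1: | extra := 149 | iter pos=2: | extra := 160 | iter idx=6: | extra := 170 | iter pos=0: | extra := 179 | iter pos=1: | extra := 189 | iter pos=2: | extra := 200 | scale := 0 | iter idx=1: | scale := 0 | iter idx=2: | scale := 0 | iter idx=3: | scale := 0 | iter idx=4: | scale := 0 | iter idx=5: | scale := 0 | iter idx=6: | scale := 0 | iter idx=7: | scale := 0 | iter idx=8: | scale := 0 | total := -4 | result -4
calc_v2: total := -36 | ((total * -2) <= (total - -3)): false | step := -48 | extra := 0 | iter idx=2: | extra := 54 | iter pos=0: | extra := 65 | iter pos=1: | extra := 75 | iter pos=2: | extra := 84 | iter idx=3: | extra := 138 | iter pos=0: | extra := 149 | iter pos=1: | extra := 159 | iter pos=2: | extra := 168 | iter idx=4: | extra := 222 | iter pos=0: | extra := 233 | iter pos=1: | extra := 243 | iter pos=2: | extra := 252 | iter idx=5: | extra := 306 | iter pos=0: | extra := 317 | iter pos=1: | extra := 327 | iter pos=2: | extra := 336 | iter idx=6: | extra := 390 | iter pos=0: | extra := 401 | iter pos=1: | extra := 411 | iter pos=2: | extra := 420 | scale := 0 | iter idx=1: | result := -48 | scale := 0 | iter idx=2: | result := -48 | scale := 0 | iter idx=3: | result := -48 | scale := 0 | iter idx=4: | result := -48 | scale := 0 | iter idx=5: | result := -48 | scale := 0 | iter idx=6: | result := -48 | scale := 0 | iter idx=7: | result := -48 | scale := 0 | iter idx=8: | result := -48 | scale := 0 | total := -48 | result -48
verdict: not equivalent; witness: base=-6, step=-2


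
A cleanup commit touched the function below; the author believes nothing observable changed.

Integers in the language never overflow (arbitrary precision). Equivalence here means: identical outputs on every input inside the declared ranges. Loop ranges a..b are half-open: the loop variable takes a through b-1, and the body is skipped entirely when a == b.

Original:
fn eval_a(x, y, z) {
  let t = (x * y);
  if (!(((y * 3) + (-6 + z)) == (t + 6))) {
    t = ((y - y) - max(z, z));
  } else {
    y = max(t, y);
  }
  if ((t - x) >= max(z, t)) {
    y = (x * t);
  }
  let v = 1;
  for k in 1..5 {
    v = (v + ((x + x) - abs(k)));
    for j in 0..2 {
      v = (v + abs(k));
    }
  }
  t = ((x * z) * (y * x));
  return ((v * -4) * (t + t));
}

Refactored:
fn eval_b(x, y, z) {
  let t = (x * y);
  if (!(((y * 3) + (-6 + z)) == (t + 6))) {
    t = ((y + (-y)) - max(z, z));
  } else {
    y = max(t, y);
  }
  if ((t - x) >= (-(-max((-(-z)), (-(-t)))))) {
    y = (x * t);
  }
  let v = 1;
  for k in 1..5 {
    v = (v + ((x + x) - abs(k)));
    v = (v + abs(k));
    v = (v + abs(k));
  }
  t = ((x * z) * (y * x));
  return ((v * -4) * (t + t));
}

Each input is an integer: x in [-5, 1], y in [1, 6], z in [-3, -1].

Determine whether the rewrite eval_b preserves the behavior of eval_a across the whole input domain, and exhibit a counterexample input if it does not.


Reading the diff, among the changes: loop structure differs; min/max/abs usage differs; arithmetic usage differs; local variable names differ.
As a probe, take x=-2, y=3, z=-2: eval_a runs t := -6 | (!(((y * 3) + (-6 + z)) == (t + 6))): true | t := 2 | ((t - x) >= max(z, t)): true | y := -4 | v := 1 | iter k=1: | v := -4 | iter j=0: | v := -3 | iter j=1: | v := -2 | iter k=2: | v := -8 | iter j=0: | v := -6 | iter j=1: | v := -4 | iter k=3: | v := -11 | iter j=0: | v := -8 | iter j=1: | v := -5 | iter k=4: | v := -13 | iter j=0: | v := -9 | iter j=1: | v := -5 | t := 32 | result 1280; eval_b runs t := -6 | (!(((y * 3) + (-6 + z)) == (t + 6))): true | t := 2 | ((t - x) >= (-(-max((-(-z)), (-(-t)))))): true | y := -4 | v := 1 | iter k=1: | v := -4 | v := -3 | v := -2 | iter k=2: | v := -8 | v := -6 | v := -4 | iter k=3: | v := -11 | v := -8 | v := -5 | iter k=4: | v := -13 | v := -9 | v := -5 | t := 32 | result 1280; both end at 1280.
Every one of the 126 inputs gives matching results.
verdict: equivalent


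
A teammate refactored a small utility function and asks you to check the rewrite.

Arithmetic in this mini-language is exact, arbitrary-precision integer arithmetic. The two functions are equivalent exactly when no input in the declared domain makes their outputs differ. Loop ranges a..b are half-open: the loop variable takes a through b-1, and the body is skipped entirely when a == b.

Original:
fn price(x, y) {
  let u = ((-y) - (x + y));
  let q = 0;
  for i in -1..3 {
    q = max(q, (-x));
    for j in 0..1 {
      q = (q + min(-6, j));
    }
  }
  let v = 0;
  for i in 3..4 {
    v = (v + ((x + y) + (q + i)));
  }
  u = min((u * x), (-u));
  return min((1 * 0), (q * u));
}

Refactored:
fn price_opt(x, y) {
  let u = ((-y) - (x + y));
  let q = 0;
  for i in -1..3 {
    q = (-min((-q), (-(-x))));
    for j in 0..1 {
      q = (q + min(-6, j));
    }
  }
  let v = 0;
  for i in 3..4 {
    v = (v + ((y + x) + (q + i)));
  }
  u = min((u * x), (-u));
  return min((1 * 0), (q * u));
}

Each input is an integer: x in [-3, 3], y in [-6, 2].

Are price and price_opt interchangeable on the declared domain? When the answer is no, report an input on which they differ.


The two are interchangeable: min/max/abs usage differs, and every declared input agrees.
Spot check at x=-1, y=-2 — price: u=5, then q=0, then (i=-1), then q=1, then (j=0), then q=-5, then (i=0), then q=1, then (j=0), then q=-5, then (i=1), then q=1, then (j=0), then q=-5, then (i=2), then q=1, then (j=0), then q=-5, then v=0, then (i=3), then v=-5, then u=-5, then returns 0. price_opt: u=5, then q=0, then (i=-1), then q=1, then (j=0), then q=-5, then (i=0), then q=1, then (j=0), then q=-5, then (i=1), then q=1, then (j=0), then q=-5, then (i=2), then q=1, then (j=0), then q=-5, then v=0, then (i=3), then v=-5, then u=-5, then returns 0. Both give 0.
Every one of the 63 inputs gives matching results.
verdict: equivalent


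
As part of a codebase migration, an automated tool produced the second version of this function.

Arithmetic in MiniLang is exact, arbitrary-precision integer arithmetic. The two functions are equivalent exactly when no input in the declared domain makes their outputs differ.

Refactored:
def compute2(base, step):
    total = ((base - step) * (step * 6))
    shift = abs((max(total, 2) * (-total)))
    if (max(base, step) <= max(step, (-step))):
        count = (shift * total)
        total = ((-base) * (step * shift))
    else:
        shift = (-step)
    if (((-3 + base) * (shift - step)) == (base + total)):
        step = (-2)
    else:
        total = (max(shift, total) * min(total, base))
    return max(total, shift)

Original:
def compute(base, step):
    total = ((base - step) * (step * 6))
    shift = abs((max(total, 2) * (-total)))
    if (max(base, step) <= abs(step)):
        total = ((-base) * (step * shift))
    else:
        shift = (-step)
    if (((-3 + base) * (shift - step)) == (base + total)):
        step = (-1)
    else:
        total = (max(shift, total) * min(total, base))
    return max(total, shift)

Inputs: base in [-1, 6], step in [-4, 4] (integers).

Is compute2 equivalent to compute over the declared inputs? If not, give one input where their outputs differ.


The suspicious edit (`1` became `2`) never changes the result for any input inside the declared domain.
Tracing base=0, step=-2: compute: total becomes -24; next shift becomes 48; next (max(base, step) <= abs(step)) evaluates to true; next total becomes 0; next (((-3 + base) * (shift - step)) == (base + total)) evaluates to false; next total becomes 0; next final value 48 | compute2: total becomes -24; next shift becomes 48; next (max(base, step) <= max(step, (-step))) evaluates to true; next count becomes -1152; next total becomes 0; next (((-3 + base) * (shift - step)) == (base + total)) evaluates to false; next total becomes 0; next final value 48 — matching result 48.
Across all 72 domain points the two functions coincide.
verdict: equivalent


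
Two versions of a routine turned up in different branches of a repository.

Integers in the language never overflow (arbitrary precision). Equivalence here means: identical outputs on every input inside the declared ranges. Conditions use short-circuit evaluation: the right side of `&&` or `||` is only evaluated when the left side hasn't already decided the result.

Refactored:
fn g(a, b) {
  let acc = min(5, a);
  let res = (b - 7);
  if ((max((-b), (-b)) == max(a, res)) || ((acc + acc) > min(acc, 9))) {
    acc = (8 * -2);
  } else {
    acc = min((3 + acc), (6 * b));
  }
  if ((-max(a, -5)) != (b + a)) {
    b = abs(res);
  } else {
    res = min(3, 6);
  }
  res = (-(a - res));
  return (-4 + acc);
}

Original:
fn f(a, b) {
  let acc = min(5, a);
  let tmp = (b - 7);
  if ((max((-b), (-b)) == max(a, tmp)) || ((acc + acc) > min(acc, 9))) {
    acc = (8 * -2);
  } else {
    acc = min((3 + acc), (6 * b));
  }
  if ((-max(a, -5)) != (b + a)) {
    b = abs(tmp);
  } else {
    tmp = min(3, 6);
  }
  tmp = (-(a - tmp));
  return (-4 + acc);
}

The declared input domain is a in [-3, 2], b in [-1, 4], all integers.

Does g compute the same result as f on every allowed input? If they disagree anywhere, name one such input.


The two are interchangeable: local variable names differ, and every declared input agrees.
Spot check at a=-1, b=1 — f: acc becomes -1; next tmp becomes -6; next ((max((-b), (-b)) == max(a, tmp)) || ((acc + acc) > min(acc, 9))) evaluates to true; next acc becomes -16; next ((-max(a, -5)) != (b + a)) evaluates to true; next b becomes 6; next tmp becomes -5; next final value -20. g: acc becomes -1; next res becomes -6; next ((max((-b), (-b)) == max(a, res)) || ((acc + acc) > min(acc, 9))) evaluates to true; next acc becomes -16; next ((-max(a, -5)) != (b + a)) evaluates to true; next b becomes 6; next res becomes -5; next final value -20. Both give -20.
Across all 36 domain points the two functions coincide.
verdict: equivalent


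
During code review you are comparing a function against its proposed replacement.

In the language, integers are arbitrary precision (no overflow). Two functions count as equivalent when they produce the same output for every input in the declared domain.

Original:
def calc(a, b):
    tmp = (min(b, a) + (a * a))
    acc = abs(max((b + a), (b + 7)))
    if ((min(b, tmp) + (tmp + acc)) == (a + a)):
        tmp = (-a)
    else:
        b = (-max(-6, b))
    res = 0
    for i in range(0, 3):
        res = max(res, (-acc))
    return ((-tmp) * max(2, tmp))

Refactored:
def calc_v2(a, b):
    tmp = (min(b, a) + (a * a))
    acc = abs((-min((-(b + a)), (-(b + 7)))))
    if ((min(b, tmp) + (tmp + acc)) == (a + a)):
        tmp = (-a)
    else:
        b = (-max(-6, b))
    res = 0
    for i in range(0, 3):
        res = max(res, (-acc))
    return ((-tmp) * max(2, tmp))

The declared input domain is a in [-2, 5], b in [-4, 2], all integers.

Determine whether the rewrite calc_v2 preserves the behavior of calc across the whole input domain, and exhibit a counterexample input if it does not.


Equivalent — the differences include min/max/abs usage differs, yet no declared input distinguishes the two.
Tracing a=5, b=-3: calc: tmp becomes 22; next acc becomes 4; next ((min(b, tmp) + (tmp + acc)) == (a + a)) evaluates to false; next b becomes 3; next res becomes 0; next at i=0:; next res becomes 0; next at i=1:; next res becomes 0; next at i=2:; next res becomes 0; next final value -484 | calc_v2: tmp becomes 22; next acc becomes 4; next ((min(b, tmp) + (tmp + acc)) == (a + a)) evaluates to false; next b becomes 3; next res becomes 0; next at i=0:; next res becomes 0; next at i=1:; next res becomes 0; next at i=2:; next res becomes 0; next final value -484 — matching result -484.
Checked all 56 inputs in the declared domain: the outputs agree on every one.
verdict: equivalent


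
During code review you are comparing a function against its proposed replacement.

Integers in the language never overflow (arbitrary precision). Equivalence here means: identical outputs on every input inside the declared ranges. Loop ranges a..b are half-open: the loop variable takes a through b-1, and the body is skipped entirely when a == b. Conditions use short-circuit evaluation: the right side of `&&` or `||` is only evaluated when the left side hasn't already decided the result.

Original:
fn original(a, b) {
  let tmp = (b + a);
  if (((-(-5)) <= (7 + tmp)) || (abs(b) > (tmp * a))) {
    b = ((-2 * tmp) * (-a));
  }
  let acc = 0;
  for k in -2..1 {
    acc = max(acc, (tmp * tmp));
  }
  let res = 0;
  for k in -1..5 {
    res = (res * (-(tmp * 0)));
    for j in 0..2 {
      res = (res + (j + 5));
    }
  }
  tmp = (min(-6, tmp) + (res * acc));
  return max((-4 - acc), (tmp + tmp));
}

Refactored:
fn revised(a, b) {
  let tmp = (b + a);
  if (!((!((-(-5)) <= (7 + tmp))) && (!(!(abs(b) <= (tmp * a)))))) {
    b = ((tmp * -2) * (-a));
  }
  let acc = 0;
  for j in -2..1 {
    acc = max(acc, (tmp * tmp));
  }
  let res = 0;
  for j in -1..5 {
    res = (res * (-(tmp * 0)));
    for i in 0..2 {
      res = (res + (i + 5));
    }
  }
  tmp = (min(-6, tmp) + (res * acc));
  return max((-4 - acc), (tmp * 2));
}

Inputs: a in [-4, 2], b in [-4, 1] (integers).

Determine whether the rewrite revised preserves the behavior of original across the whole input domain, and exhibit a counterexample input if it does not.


Comparing the listings, the differences include: arithmetic usage differs; and local variable names differ; and comparison usage differs; and constant usage differs; and boolean connective usage differs.
Spot check at a=-3, b=-2 — original: tmp = -5; (((-(-5)) <= (7 + tmp)) || (abs(b) > (tmp * a))) -> false; acc = 0; [k=-2]; acc = 25; [k=-1]; acc = 25; [k=0]; acc = 25; res = 0; [k=-1]; res = 0; [j=0]; res = 5; [j=1]; res = 11; [k=0]; res = 0; [j=0]; res = 5; [j=1]; res = 11; [k=1]; res = 0; [j=0]; res = 5; [j=1]; res = 11; [k=2]; res = 0; [j=0]; res = 5; [j=1]; res = 11; [k=3]; res = 0; [j=0]; res = 5; [j=1]; res = 11; [k=4]; res = 0; [j=0]; res = 5; [j=1]; res = 11; tmp = 269; return 538. revised: tmp = -5; (!((!((-(-5)) <= (7 + tmp))) && (!(!(abs(b) <= (tmp * a)))))) -> false; acc = 0; [j=-2]; acc = 25; [j=-1]; acc = 25; [j=0]; acc = 25; res = 0; [j=-1]; res = 0; [i=0]; res = 5; [i=1]; res = 11; [j=0]; res = 0; [i=0]; res = 5; [i=1]; res = 11; [j=1]; res = 0; [i=0]; res = 5; [i=1]; res = 11; [j=2]; res = 0; [i=0]; res = 5; [i=1]; res = 11; [j=3]; res = 0; [i=0]; res = 5; [i=1]; res = 11; [j=4]; res = 0; [i=0]; res = 5; [i=1]; res = 11; tmp = 269; return 538. Both give 538.
Across all 42 domain points the two functions coincide.
verdict: equivalent


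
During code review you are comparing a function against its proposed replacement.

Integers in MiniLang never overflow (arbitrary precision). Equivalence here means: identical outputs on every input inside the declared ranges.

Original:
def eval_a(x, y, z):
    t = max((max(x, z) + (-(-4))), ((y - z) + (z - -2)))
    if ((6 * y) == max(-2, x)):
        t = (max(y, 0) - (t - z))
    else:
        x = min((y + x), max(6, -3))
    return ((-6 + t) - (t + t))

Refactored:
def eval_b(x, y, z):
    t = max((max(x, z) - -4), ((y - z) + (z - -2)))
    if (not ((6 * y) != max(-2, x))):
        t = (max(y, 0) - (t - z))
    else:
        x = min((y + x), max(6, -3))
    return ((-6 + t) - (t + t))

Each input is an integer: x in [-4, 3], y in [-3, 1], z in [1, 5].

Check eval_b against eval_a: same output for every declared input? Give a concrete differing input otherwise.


Reading the diff, among the changes: comparison usage differs; also boolean connective usage differs; also arithmetic usage differs.
As a probe, take x=3, y=-2, z=2: eval_a runs t=7, then ((6 * y) == max(-2, x)) is false, then x=1, then returns -13; eval_b runs t=7, then (not ((6 * y) != max(-2, x))) is false, then x=1, then returns -13; both end at -13.
Checked all 200 inputs in the declared domain: the outputs agree on every one.
verdict: equivalent


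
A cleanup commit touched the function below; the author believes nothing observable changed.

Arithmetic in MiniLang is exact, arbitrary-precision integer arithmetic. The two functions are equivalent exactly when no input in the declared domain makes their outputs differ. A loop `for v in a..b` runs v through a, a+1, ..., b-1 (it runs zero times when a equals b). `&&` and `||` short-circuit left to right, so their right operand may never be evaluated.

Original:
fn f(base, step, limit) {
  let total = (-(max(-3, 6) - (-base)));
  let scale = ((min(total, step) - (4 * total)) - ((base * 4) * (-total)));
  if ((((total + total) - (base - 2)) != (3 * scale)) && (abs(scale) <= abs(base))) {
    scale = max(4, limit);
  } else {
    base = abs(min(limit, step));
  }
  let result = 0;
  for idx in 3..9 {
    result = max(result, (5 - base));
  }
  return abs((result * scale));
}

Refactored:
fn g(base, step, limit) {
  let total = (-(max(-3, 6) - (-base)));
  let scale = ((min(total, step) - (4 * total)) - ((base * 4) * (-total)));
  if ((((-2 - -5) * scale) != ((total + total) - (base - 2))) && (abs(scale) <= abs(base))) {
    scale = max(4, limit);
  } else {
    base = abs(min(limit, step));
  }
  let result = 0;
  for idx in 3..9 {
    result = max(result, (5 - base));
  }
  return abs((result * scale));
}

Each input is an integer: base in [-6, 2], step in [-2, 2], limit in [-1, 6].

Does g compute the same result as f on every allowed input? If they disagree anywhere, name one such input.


Reading the diff, among the changes: constant usage differs, arithmetic usage differs.
One worked example (base=-5, step=-1, limit=5) — f: total = -1; scale = 23; ((((total + total) - (base - 2)) != (3 * scale)) && (abs(scale) <= abs(base))) -> false; base = 1; result = 0; [idx=3]; result = 4; [idx=4]; result = 4; [idx=5]; result = 4; [idx=6]; result = 4; [idx=7]; result = 4; [idx=8]; result = 4; return 92; g: total = -1; scale = 23; ((((-2 - -5) * scale) != ((total + total) - (base - 2))) && (abs(scale) <= abs(base))) -> false; base = 1; result = 0; [idx=3]; result = 4; [idx=4]; result = 4; [idx=5]; result = 4; [idx=6]; result = 4; [idx=7]; result = 4; [idx=8]; result = 4; return 92; agreement on 92.
Across all 360 domain points the two functions coincide.
verdict: equivalent


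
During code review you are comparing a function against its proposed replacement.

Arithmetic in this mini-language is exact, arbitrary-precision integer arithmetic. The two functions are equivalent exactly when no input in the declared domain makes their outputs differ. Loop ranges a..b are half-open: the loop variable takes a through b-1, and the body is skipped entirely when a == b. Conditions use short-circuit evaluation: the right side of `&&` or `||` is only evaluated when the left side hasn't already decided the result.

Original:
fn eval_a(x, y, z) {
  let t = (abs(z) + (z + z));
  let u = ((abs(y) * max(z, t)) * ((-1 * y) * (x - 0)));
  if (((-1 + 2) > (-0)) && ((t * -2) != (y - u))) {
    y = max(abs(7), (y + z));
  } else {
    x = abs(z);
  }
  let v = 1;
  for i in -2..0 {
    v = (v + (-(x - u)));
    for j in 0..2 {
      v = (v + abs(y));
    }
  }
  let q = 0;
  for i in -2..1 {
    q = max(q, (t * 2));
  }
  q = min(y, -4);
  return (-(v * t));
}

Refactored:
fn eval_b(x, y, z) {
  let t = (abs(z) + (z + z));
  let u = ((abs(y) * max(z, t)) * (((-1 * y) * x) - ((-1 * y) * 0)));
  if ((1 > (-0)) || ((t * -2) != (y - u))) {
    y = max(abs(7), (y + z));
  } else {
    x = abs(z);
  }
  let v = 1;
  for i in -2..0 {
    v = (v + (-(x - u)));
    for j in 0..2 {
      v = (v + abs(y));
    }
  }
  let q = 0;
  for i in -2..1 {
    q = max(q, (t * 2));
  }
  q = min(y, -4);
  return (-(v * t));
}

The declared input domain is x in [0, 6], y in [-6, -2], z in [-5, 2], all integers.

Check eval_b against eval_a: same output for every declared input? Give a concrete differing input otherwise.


The rewrite breaks on x=0, y=-6, z=1, where the results are -69 and -87.
eval_a: t becomes 3; next u becomes 0; next (((-1 + 2) > (-0)) && ((t * -2) != (y - u))) evaluates to false; next x becomes 1; next v becomes 1; next at i=-2:; next v becomes 0; next at j=0:; next v becomes 6; next at j=1:; next v becomes 12; next at i=-1:; next v becomes 11; next at j=0:; next v becomes 17; next at j=1:; next v becomes 23; next q becomes 0; next at i=-2:; next q becomes 6; next at i=-1:; next q becomes 6; next at i=0:; next q becomes 6; next q becomes -6; next final value -69
eval_b: t becomes 3; next u becomes 0; next ((1 > (-0)) || ((t * -2) != (y - u))) evaluates to true; next y becomes 7; next v becomes 1; next at i=-2:; next v becomes 1; next at j=0:; next v becomes 8; next at j=1:; next v becomes 15; next at i=-1:; next v becomes 15; next at j=0:; next v becomes 22; next at j=1:; next v becomes 29; next q becomes 0; next at i=-2:; next q becomes 6; next at i=-1:; next q becomes 6; next at i=0:; next q becomes 6; next q becomes -4; next final value -87
verdict: not equivalent; witness: x=0, y=-6, z=1


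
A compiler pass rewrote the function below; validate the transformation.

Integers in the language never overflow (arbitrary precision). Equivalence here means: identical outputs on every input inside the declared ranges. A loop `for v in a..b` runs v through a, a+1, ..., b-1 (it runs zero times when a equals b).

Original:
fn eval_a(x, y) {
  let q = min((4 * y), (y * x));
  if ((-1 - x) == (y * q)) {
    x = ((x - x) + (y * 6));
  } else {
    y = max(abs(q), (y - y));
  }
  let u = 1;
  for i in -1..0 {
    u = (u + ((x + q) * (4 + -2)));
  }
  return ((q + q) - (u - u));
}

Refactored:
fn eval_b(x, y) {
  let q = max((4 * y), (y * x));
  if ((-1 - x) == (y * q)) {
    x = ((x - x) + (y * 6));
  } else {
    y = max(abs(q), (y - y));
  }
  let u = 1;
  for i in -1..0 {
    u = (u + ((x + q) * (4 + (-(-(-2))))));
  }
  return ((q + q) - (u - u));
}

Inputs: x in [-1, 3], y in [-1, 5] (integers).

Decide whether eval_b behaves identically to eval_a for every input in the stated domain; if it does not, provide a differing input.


Input x=-1, y=-1: -8 from eval_a versus 2 from eval_b.
verdict: not equivalent; witness: x=-1, y=-1


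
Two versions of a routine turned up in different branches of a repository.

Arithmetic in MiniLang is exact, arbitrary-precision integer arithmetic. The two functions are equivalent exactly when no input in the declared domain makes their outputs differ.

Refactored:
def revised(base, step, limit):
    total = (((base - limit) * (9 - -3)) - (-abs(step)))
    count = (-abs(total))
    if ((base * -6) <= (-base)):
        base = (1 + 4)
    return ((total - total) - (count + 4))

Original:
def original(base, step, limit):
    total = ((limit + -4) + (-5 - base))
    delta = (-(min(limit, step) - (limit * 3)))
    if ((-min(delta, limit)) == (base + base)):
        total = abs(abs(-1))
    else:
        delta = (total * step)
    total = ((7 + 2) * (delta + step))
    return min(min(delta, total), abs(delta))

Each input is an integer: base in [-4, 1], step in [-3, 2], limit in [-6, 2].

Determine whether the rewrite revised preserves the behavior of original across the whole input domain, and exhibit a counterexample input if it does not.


Take base=-4, step=-3, limit=-6.
original: total becomes -11; next delta becomes -12; next ((-min(delta, limit)) == (base + base)) evaluates to false; next delta becomes 33; next total becomes 270; next final value 33
revised: total becomes 27; next count becomes -27; next ((base * -6) <= (-base)) evaluates to false; next final value 23
33 != 23, so the rewrite changes behavior.
verdict: not equivalent; witness: base=-4, step=-3, limit=-6


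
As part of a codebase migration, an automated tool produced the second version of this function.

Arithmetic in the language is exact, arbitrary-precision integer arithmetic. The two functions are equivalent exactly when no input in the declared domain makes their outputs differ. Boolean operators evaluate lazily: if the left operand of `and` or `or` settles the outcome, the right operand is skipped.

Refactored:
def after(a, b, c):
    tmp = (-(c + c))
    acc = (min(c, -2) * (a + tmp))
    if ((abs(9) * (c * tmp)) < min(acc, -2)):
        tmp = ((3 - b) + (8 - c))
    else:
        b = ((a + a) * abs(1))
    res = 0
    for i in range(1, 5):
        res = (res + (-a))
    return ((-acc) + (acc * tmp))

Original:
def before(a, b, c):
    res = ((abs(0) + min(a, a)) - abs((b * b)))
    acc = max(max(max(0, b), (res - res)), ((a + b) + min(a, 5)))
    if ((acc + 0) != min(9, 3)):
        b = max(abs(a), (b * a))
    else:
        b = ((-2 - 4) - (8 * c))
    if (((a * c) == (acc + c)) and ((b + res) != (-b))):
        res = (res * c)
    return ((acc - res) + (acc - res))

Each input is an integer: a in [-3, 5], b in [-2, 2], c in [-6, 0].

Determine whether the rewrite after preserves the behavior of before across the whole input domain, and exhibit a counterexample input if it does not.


Not equivalent: a=-3, b=-2, c=-6 separates them (14 vs -972).
before: res = -7; acc = 0; ((acc + 0) != min(9, 3)) -> true; b = 6; (((a * c) == (acc + c)) and ((b + res) != (-b))) -> false; return 14
after: tmp = 12; acc = -54; ((abs(9) * (c * tmp)) < min(acc, -2)) -> true; tmp = 19; res = 0; [i=1]; res = 3; [i=2]; res = 6; [i=3]; res = 9; [i=4]; res = 12; return -972
verdict: not equivalent; witness: a=-3, b=-2, c=-6


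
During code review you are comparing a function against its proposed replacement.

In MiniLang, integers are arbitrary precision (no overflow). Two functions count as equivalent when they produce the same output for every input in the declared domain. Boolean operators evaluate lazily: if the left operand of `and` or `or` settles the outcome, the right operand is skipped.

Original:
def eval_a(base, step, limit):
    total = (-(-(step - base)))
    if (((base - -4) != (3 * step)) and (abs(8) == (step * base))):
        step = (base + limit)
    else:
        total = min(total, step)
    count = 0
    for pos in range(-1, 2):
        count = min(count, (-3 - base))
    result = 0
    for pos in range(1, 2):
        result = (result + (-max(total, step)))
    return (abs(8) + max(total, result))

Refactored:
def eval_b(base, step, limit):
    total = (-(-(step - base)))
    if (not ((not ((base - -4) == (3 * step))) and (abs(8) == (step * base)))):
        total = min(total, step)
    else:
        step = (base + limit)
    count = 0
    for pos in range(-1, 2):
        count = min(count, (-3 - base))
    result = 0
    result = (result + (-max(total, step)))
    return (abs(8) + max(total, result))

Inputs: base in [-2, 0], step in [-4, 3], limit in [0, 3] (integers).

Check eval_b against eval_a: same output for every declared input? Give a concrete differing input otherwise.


Differences: boolean connective usage differs; statement counts differ; loop structure differs; comparison usage differs — yet all 96 inputs agree.
verdict: equivalent


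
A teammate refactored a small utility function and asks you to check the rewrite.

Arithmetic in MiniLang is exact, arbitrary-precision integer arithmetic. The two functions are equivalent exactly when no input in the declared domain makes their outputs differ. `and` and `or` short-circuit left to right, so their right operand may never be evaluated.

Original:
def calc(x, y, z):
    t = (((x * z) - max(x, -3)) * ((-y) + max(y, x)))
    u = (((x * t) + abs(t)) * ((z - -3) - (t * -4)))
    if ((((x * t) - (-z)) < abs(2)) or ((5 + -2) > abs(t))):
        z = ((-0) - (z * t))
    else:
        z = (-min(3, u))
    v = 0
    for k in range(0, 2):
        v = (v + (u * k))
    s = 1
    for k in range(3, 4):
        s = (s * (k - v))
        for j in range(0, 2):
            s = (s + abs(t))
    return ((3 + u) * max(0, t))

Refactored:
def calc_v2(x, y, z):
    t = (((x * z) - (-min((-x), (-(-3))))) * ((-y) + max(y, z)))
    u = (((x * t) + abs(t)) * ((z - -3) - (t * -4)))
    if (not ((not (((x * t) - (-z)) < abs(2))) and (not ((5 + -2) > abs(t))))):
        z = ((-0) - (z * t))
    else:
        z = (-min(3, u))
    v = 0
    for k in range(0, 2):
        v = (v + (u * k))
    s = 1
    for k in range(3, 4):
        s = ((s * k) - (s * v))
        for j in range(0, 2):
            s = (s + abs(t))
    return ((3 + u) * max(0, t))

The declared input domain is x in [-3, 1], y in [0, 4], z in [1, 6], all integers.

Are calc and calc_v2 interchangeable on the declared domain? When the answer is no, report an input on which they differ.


Evaluate both at x=1, y=0, z=2.
calc: t = 1; u = 18; ((((x * t) - (-z)) < abs(2)) or ((5 + -2) > abs(t))) -> true; z = -2; v = 0; [k=0]; v = 0; [k=1]; v = 18; s = 1; [k=3]; s = -15; [j=0]; s = -14; [j=1]; s = -13; return 21
calc_v2: t = 2; u = 52; (not ((not (((x * t) - (-z)) < abs(2))) and (not ((5 + -2) > abs(t))))) -> true; z = -4; v = 0; [k=0]; v = 0; [k=1]; v = 52; s = 1; [k=3]; s = -49; [j=0]; s = -47; [j=1]; s = -45; return 110
21 != 110, so the rewrite changes behavior.
verdict: not equivalent; witness: x=1, y=0, z=2
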